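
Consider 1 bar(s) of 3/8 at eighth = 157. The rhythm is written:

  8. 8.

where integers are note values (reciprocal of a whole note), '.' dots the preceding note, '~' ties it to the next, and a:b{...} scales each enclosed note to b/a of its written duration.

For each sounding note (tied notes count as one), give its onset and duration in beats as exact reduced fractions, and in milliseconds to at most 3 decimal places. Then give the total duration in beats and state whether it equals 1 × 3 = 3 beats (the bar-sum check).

1) 0.0ms=0b +573.248ms=3/2b
2) 573.248ms=3/2b +573.248ms=3/2b
Σ=3b of 3 (157bpm 3/8) — PASS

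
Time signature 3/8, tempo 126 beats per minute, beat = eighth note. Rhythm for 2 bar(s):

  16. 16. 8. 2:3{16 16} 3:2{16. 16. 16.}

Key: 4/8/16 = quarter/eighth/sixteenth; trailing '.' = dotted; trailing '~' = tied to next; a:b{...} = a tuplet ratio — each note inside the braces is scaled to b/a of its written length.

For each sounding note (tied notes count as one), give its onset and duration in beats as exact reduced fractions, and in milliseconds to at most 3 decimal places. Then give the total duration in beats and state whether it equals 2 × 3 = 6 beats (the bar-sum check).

1) 0.0ms=0b +357.143ms=3/4b
2) 357.143ms=3/4b +357.143ms=3/4b
3) 714.286ms=3/2b +714.286ms=3/2b
4) 1428.571ms=3b +357.143ms=3/4b
5) 1785.714ms=15/4b +357.143ms=3/4b
6) 2142.857ms=9/2b +238.095ms=1/2b
7) 2380.952ms=5b +238.095ms=1/2b
8) 2619.048ms=11/2b +238.095ms=1/2b
Σ=6b of 6 (126bpm 3/8) — PASS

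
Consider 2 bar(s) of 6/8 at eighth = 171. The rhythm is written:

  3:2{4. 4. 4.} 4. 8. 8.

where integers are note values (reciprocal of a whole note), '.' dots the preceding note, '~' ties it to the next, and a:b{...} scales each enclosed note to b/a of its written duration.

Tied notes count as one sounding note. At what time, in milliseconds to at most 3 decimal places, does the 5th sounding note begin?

note 5 onset = 9b = 3157.895ms

1. 0.0ms @ 0 + 701.754ms (2)
2. 701.754ms @ 2 + 701.754ms (2)
3. 1403.509ms @ 4 + 701.754ms (2)
4. 2105.263ms @ 6 + 1052.632ms (3)
5. 3157.895ms @ 9 + 526.316ms (3/2)
6. 3684.211ms @ 21/2 + 526.316ms (3/2)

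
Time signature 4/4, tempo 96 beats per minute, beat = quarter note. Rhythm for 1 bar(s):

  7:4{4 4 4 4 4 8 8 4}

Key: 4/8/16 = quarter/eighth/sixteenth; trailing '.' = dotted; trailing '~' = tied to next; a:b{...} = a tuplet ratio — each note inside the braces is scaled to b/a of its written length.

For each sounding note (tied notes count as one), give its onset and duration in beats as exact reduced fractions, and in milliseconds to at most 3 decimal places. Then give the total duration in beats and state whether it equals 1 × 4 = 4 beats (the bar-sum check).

1) 0.0ms=0b +357.143ms=4/7b
2) 357.143ms=4/7b +357.143ms=4/7b
3) 714.286ms=8/7b +357.143ms=4/7b
4) 1071.429ms=12/7b +357.143ms=4/7b
5) 1428.571ms=16/7b +357.143ms=4/7b
6) 1785.714ms=20/7b +178.571ms=2/7b
7) 1964.286ms=22/7b +178.571ms=2/7b
8) 2142.857ms=24/7b +357.143ms=4/7b
Σ=4b of 4 (96bpm 4/4) — PASS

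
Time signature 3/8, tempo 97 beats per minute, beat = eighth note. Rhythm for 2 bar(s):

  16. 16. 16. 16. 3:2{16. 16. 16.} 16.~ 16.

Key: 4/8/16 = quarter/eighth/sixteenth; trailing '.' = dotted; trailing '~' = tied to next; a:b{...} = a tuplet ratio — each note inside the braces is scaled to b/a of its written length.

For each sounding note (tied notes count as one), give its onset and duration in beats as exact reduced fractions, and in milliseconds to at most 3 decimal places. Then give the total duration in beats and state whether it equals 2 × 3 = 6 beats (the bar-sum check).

1) 0.0ms=0b +463.918ms=3/4b
2) 463.918ms=3/4b +463.918ms=3/4b
3) 927.835ms=3/2b +463.918ms=3/4b
4) 1391.753ms=9/4b +463.918ms=3/4b
5) 1855.67ms=3b +309.278ms=1/2b
6) 2164.948ms=7/2b +309.278ms=1/2b
7) 2474.227ms=4b +309.278ms=1/2b
8) 2783.505ms=9/2b +927.835ms=3/2b
Σ=6b of 6 (97bpm 3/8) — PASS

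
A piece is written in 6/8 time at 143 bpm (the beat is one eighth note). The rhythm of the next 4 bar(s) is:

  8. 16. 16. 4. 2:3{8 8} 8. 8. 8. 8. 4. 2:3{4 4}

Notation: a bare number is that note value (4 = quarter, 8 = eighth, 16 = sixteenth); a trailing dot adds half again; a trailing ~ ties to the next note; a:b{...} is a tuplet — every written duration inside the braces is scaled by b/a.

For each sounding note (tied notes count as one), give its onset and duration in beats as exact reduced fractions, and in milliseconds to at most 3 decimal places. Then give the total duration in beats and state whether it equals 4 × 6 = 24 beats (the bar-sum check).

1) 0.0ms=0b +629.371ms=3/2b
2) 629.371ms=3/2b +314.685ms=3/4b
3) 944.056ms=9/4b +314.685ms=3/4b
4) 1258.741ms=3b +1258.741ms=3b
5) 2517.483ms=6b +629.371ms=3/2b
6) 3146.853ms=15/2b +629.371ms=3/2b
7) 3776.224ms=9b +629.371ms=3/2b
8) 4405.594ms=21/2b +629.371ms=3/2b
9) 5034.965ms=12b +629.371ms=3/2b
10) 5664.336ms=27/2b +629.371ms=3/2b
11) 6293.706ms=15b +1258.741ms=3b
12) 7552.448ms=18b +1258.741ms=3b
13) 8811.189ms=21b +1258.741ms=3b
Σ=24b of 24 (143bpm 6/8) — PASS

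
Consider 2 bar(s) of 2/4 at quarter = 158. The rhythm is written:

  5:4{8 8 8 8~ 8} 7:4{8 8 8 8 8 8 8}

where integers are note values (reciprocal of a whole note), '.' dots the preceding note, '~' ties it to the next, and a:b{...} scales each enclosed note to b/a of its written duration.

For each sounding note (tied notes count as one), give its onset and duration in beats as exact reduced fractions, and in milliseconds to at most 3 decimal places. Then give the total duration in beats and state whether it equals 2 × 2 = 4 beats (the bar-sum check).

1) 0.0ms=0b +151.899ms=2/5b
2) 151.899ms=2/5b +151.899ms=2/5b
3) 303.797ms=4/5b +151.899ms=2/5b
4) 455.696ms=6/5b +303.797ms=4/5b
5) 759.494ms=2b +108.499ms=2/7b
6) 867.993ms=16/7b +108.499ms=2/7b
7) 976.492ms=18/7b +108.499ms=2/7b
8) 1084.991ms=20/7b +108.499ms=2/7b
9) 1193.49ms=22/7b +108.499ms=2/7b
10) 1301.989ms=24/7b +108.499ms=2/7b
11) 1410.488ms=26/7b +108.499ms=2/7b
Σ=4b of 4 (158bpm 2/4) — PASS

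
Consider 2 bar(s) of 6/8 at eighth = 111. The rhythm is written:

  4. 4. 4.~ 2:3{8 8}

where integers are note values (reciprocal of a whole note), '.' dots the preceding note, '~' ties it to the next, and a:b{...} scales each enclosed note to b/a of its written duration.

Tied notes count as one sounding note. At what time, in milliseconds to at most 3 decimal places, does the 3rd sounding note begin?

1. 0.0ms @ 0 + 1621.622ms (3)
2. 1621.622ms @ 3 + 1621.622ms (3)
3. 3243.243ms @ 6 + 2432.432ms (9/2)
4. 5675.676ms @ 21/2 + 810.811ms (3/2)

note 3 onset = 6b = 3243.243ms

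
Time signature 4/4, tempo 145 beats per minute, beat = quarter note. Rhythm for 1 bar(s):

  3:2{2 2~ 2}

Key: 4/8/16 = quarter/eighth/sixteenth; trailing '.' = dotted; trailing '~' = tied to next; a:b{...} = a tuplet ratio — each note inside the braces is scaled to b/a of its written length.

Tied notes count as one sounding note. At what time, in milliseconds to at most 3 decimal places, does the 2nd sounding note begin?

note 2 onset = 4/3b = 551.724ms

1. 0.0ms @ 0 + 551.724ms (4/3)
2. 551.724ms @ 4/3 + 1103.448ms (8/3)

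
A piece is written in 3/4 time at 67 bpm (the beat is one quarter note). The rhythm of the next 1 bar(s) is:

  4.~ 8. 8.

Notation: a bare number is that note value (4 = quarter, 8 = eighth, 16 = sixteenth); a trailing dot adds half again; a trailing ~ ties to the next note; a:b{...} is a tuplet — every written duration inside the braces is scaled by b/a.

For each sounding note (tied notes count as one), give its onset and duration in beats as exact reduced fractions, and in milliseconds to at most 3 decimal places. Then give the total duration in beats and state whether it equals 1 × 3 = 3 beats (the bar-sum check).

1) 0.0ms=0b +2014.925ms=9/4b
2) 2014.925ms=9/4b +671.642ms=3/4b
Σ=3b of 3 (67bpm 3/4) — PASS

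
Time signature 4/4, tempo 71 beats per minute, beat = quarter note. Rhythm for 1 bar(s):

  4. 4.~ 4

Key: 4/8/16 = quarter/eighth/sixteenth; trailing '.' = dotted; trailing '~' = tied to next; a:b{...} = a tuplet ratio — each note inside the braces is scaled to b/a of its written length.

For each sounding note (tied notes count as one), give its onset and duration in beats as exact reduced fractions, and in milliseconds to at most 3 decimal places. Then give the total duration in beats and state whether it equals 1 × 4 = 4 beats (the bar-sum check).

1) 0.0ms=0b +1267.606ms=3/2b
2) 1267.606ms=3/2b +2112.676ms=5/2b
Σ=4b of 4 (71bpm 4/4) — PASS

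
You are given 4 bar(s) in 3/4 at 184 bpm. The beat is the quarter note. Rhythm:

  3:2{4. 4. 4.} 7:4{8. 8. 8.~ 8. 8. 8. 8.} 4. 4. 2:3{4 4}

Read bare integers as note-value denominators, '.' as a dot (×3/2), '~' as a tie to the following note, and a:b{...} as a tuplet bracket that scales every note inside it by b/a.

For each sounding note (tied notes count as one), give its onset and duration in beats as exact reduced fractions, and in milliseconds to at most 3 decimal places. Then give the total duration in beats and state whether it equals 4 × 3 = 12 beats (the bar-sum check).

1) 0.0ms=0b +326.087ms=1b
2) 326.087ms=1b +326.087ms=1b
3) 652.174ms=2b +326.087ms=1b
4) 978.261ms=3b +139.752ms=3/7b
5) 1118.012ms=24/7b +139.752ms=3/7b
6) 1257.764ms=27/7b +279.503ms=6/7b
7) 1537.267ms=33/7b +139.752ms=3/7b
8) 1677.019ms=36/7b +139.752ms=3/7b
9) 1816.77ms=39/7b +139.752ms=3/7b
10) 1956.522ms=6b +489.13ms=3/2b
11) 2445.652ms=15/2b +489.13ms=3/2b
12) 2934.783ms=9b +489.13ms=3/2b
13) 3423.913ms=21/2b +489.13ms=3/2b
Σ=12b of 12 (184bpm 3/4) — PASS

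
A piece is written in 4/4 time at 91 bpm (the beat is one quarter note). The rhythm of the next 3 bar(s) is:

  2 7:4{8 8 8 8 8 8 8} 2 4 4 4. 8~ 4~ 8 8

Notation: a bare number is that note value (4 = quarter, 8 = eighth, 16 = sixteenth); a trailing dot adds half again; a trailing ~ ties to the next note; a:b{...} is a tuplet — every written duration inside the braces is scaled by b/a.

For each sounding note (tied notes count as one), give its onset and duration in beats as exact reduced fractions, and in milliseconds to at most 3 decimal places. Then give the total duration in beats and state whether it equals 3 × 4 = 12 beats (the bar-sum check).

1) 0.0ms=0b +1318.681ms=2b
2) 1318.681ms=2b +188.383ms=2/7b
3) 1507.064ms=16/7b +188.383ms=2/7b
4) 1695.447ms=18/7b +188.383ms=2/7b
5) 1883.83ms=20/7b +188.383ms=2/7b
6) 2072.214ms=22/7b +188.383ms=2/7b
7) 2260.597ms=24/7b +188.383ms=2/7b
8) 2448.98ms=26/7b +188.383ms=2/7b
9) 2637.363ms=4b +1318.681ms=2b
10) 3956.044ms=6b +659.341ms=1b
11) 4615.385ms=7b +659.341ms=1b
12) 5274.725ms=8b +989.011ms=3/2b
13) 6263.736ms=19/2b +1318.681ms=2b
14) 7582.418ms=23/2b +329.67ms=1/2b
Σ=12b of 12 (91bpm 4/4) — PASS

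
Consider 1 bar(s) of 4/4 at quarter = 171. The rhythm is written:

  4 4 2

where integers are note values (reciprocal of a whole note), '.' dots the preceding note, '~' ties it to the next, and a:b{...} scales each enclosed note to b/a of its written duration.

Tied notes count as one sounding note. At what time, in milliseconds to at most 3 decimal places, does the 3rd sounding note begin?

1. 0.0ms @ 0 + 350.877ms (1)
2. 350.877ms @ 1 + 350.877ms (1)
3. 701.754ms @ 2 + 701.754ms (2)

note 3 onset = 2b = 701.754ms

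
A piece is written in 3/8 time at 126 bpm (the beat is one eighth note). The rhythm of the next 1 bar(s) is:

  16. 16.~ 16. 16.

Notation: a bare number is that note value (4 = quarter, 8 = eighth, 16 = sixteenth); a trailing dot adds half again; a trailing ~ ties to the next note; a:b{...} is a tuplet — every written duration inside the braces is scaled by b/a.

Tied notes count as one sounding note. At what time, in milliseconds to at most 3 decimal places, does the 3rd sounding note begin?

note 3 onset = 9/4b = 1071.429ms

1. 0.0ms @ 0 + 357.143ms (3/4)
2. 357.143ms @ 3/4 + 714.286ms (3/2)
3. 1071.429ms @ 9/4 + 357.143ms (3/4)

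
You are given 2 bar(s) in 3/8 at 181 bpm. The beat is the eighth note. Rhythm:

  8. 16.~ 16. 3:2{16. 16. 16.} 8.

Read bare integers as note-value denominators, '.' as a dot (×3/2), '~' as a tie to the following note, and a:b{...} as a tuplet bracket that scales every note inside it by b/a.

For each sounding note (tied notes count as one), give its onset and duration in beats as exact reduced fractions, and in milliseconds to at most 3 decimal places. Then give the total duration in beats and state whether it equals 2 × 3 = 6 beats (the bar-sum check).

1) 0.0ms=0b +497.238ms=3/2b
2) 497.238ms=3/2b +497.238ms=3/2b
3) 994.475ms=3b +165.746ms=1/2b
4) 1160.221ms=7/2b +165.746ms=1/2b
5) 1325.967ms=4b +165.746ms=1/2b
6) 1491.713ms=9/2b +497.238ms=3/2b
Σ=6b of 6 (181bpm 3/8) — PASS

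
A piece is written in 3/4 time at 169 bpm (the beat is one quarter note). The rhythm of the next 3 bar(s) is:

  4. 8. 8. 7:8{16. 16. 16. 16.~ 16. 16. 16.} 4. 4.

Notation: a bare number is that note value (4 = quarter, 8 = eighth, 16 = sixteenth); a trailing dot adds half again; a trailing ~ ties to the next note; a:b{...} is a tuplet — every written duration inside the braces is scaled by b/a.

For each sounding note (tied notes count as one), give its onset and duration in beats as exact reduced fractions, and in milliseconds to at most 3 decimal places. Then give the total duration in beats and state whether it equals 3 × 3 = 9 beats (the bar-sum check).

1) 0.0ms=0b +532.544ms=3/2b
2) 532.544ms=3/2b +266.272ms=3/4b
3) 798.817ms=9/4b +266.272ms=3/4b
4) 1065.089ms=3b +152.156ms=3/7b
5) 1217.244ms=24/7b +152.156ms=3/7b
6) 1369.4ms=27/7b +152.156ms=3/7b
7) 1521.555ms=30/7b +304.311ms=6/7b
8) 1825.866ms=36/7b +152.156ms=3/7b
9) 1978.022ms=39/7b +152.156ms=3/7b
10) 2130.178ms=6b +532.544ms=3/2b
11) 2662.722ms=15/2b +532.544ms=3/2b
Σ=9b of 9 (169bpm 3/4) — PASS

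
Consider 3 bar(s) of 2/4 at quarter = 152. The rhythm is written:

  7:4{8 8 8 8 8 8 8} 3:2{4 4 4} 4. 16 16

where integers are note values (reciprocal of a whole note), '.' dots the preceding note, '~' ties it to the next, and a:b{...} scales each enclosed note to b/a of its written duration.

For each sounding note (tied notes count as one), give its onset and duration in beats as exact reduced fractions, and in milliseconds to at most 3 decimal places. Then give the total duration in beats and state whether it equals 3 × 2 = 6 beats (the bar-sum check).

1) 0.0ms=0b +112.782ms=2/7b
2) 112.782ms=2/7b +112.782ms=2/7b
3) 225.564ms=4/7b +112.782ms=2/7b
4) 338.346ms=6/7b +112.782ms=2/7b
5) 451.128ms=8/7b +112.782ms=2/7b
6) 563.91ms=10/7b +112.782ms=2/7b
7) 676.692ms=12/7b +112.782ms=2/7b
8) 789.474ms=2b +263.158ms=2/3b
9) 1052.632ms=8/3b +263.158ms=2/3b
10) 1315.789ms=10/3b +263.158ms=2/3b
11) 1578.947ms=4b +592.105ms=3/2b
12) 2171.053ms=11/2b +98.684ms=1/4b
13) 2269.737ms=23/4b +98.684ms=1/4b
Σ=6b of 6 (152bpm 2/4) — PASS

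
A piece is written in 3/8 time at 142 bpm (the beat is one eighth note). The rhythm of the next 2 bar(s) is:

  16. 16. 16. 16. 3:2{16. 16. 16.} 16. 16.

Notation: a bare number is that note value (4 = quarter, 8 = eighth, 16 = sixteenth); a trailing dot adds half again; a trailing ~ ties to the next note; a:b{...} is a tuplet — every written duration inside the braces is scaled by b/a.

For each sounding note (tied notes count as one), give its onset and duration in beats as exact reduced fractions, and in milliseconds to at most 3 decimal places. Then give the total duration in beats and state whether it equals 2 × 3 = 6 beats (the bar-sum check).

1) 0.0ms=0b +316.901ms=3/4b
2) 316.901ms=3/4b +316.901ms=3/4b
3) 633.803ms=3/2b +316.901ms=3/4b
4) 950.704ms=9/4b +316.901ms=3/4b
5) 1267.606ms=3b +211.268ms=1/2b
6) 1478.873ms=7/2b +211.268ms=1/2b
7) 1690.141ms=4b +211.268ms=1/2b
8) 1901.408ms=9/2b +316.901ms=3/4b
9) 2218.31ms=21/4b +316.901ms=3/4b
Σ=6b of 6 (142bpm 3/8) — PASS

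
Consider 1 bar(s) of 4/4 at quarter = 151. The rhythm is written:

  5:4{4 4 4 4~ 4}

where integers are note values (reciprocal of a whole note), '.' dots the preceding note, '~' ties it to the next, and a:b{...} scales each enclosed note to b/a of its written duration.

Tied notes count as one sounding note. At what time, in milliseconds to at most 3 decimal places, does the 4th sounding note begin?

note 4 onset = 12/5b = 953.642ms

1. 0.0ms @ 0 + 317.881ms (4/5)
2. 317.881ms @ 4/5 + 317.881ms (4/5)
3. 635.762ms @ 8/5 + 317.881ms (4/5)
4. 953.642ms @ 12/5 + 635.762ms (8/5)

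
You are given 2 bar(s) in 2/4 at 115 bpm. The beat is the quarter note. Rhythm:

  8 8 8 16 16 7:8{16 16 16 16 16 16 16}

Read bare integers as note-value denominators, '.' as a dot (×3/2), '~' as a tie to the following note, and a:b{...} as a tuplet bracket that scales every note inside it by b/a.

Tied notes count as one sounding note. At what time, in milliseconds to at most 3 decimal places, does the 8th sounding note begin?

note 8 onset = 18/7b = 1341.615ms

1. 0.0ms @ 0 + 260.87ms (1/2)
2. 260.87ms @ 1/2 + 260.87ms (1/2)
3. 521.739ms @ 1 + 260.87ms (1/2)
4. 782.609ms @ 3/2 + 130.435ms (1/4)
5. 913.043ms @ 7/4 + 130.435ms (1/4)
6. 1043.478ms @ 2 + 149.068ms (2/7)
7. 1192.547ms @ 16/7 + 149.068ms (2/7)
8. 1341.615ms @ 18/7 + 149.068ms (2/7)
9. 1490.683ms @ 20/7 + 149.068ms (2/7)
10. 1639.752ms @ 22/7 + 149.068ms (2/7)
11. 1788.82ms @ 24/7 + 149.068ms (2/7)
12. 1937.888ms @ 26/7 + 149.068ms (2/7)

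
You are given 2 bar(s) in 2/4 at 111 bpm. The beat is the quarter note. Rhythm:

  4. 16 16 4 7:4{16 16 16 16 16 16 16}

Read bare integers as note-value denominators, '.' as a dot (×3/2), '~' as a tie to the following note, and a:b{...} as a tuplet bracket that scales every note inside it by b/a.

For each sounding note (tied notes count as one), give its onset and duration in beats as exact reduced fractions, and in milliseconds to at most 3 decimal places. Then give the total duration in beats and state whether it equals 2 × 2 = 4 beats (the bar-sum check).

1) 0.0ms=0b +810.811ms=3/2b
2) 810.811ms=3/2b +135.135ms=1/4b
3) 945.946ms=7/4b +135.135ms=1/4b
4) 1081.081ms=2b +540.541ms=1b
5) 1621.622ms=3b +77.22ms=1/7b
6) 1698.842ms=22/7b +77.22ms=1/7b
7) 1776.062ms=23/7b +77.22ms=1/7b
8) 1853.282ms=24/7b +77.22ms=1/7b
9) 1930.502ms=25/7b +77.22ms=1/7b
10) 2007.722ms=26/7b +77.22ms=1/7b
11) 2084.942ms=27/7b +77.22ms=1/7b
Σ=4b of 4 (111bpm 2/4) — PASS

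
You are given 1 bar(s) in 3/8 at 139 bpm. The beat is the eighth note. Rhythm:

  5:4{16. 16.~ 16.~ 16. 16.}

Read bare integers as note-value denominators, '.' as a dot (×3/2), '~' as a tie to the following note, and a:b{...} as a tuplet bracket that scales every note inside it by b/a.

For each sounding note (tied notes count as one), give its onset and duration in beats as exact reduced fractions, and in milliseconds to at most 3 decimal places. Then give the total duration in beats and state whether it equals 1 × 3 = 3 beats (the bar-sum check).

1) 0.0ms=0b +258.993ms=3/5b
2) 258.993ms=3/5b +776.978ms=9/5b
3) 1035.971ms=12/5b +258.993ms=3/5b
Σ=3b of 3 (139bpm 3/8) — PASS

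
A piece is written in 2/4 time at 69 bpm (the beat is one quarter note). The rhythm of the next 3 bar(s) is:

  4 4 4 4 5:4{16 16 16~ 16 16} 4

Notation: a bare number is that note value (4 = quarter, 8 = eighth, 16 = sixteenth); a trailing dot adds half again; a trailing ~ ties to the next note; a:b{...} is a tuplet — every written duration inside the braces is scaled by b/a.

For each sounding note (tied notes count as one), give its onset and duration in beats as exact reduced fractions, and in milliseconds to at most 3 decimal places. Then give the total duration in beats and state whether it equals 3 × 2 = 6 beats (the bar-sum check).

1) 0.0ms=0b +869.565ms=1b
2) 869.565ms=1b +869.565ms=1b
3) 1739.13ms=2b +869.565ms=1b
4) 2608.696ms=3b +869.565ms=1b
5) 3478.261ms=4b +173.913ms=1/5b
6) 3652.174ms=21/5b +173.913ms=1/5b
7) 3826.087ms=22/5b +347.826ms=2/5b
8) 4173.913ms=24/5b +173.913ms=1/5b
9) 4347.826ms=5b +869.565ms=1b
Σ=6b of 6 (69bpm 2/4) — PASS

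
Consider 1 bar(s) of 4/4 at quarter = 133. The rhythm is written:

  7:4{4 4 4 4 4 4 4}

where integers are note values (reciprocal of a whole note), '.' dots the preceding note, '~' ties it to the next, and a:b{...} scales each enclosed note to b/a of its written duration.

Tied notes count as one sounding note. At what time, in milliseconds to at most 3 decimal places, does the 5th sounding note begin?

1. 0.0ms @ 0 + 257.787ms (4/7)
2. 257.787ms @ 4/7 + 257.787ms (4/7)
3. 515.575ms @ 8/7 + 257.787ms (4/7)
4. 773.362ms @ 12/7 + 257.787ms (4/7)
5. 1031.149ms @ 16/7 + 257.787ms (4/7)
6. 1288.937ms @ 20/7 + 257.787ms (4/7)
7. 1546.724ms @ 24/7 + 257.787ms (4/7)

note 5 onset = 16/7b = 1031.149ms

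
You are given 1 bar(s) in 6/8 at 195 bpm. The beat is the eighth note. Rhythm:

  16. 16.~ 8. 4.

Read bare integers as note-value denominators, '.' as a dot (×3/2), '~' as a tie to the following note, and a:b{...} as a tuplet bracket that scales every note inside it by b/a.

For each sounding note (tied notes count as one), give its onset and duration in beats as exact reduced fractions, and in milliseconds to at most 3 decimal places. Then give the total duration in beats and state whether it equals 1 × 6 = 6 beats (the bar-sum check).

1) 0.0ms=0b +230.769ms=3/4b
2) 230.769ms=3/4b +692.308ms=9/4b
3) 923.077ms=3b +923.077ms=3b
Σ=6b of 6 (195bpm 6/8) — PASS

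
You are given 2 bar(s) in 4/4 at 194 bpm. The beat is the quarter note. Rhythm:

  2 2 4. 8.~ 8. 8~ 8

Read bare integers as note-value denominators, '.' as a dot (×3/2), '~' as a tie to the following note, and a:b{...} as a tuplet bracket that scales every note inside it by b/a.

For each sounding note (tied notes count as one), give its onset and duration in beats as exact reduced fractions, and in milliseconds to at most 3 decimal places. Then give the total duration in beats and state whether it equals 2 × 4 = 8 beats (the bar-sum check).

1) 0.0ms=0b +618.557ms=2b
2) 618.557ms=2b +618.557ms=2b
3) 1237.113ms=4b +463.918ms=3/2b
4) 1701.031ms=11/2b +463.918ms=3/2b
5) 2164.948ms=7b +309.278ms=1b
Σ=8b of 8 (194bpm 4/4) — PASS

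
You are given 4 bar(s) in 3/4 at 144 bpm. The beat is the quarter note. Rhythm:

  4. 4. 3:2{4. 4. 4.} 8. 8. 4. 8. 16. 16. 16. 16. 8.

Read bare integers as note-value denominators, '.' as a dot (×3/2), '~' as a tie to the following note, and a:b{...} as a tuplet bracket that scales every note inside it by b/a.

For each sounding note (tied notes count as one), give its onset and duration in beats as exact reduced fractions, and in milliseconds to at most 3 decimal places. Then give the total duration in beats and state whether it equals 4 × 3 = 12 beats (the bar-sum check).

1) 0.0ms=0b +625.0ms=3/2b
2) 625.0ms=3/2b +625.0ms=3/2b
3) 1250.0ms=3b +416.667ms=1b
4) 1666.667ms=4b +416.667ms=1b
5) 2083.333ms=5b +416.667ms=1b
6) 2500.0ms=6b +312.5ms=3/4b
7) 2812.5ms=27/4b +312.5ms=3/4b
8) 3125.0ms=15/2b +625.0ms=3/2b
9) 3750.0ms=9b +312.5ms=3/4b
10) 4062.5ms=39/4b +156.25ms=3/8b
11) 4218.75ms=81/8b +156.25ms=3/8b
12) 4375.0ms=21/2b +156.25ms=3/8b
13) 4531.25ms=87/8b +156.25ms=3/8b
14) 4687.5ms=45/4b +312.5ms=3/4b
Σ=12b of 12 (144bpm 3/4) — PASS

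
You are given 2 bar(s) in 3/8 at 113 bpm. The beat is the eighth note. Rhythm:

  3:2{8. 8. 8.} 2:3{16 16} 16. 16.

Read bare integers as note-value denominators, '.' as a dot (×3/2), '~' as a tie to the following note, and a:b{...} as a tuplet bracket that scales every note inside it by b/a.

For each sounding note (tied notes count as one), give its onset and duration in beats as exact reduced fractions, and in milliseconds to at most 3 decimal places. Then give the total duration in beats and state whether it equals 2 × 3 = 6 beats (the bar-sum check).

1) 0.0ms=0b +530.973ms=1b
2) 530.973ms=1b +530.973ms=1b
3) 1061.947ms=2b +530.973ms=1b
4) 1592.92ms=3b +398.23ms=3/4b
5) 1991.15ms=15/4b +398.23ms=3/4b
6) 2389.381ms=9/2b +398.23ms=3/4b
7) 2787.611ms=21/4b +398.23ms=3/4b
Σ=6b of 6 (113bpm 3/8) — PASS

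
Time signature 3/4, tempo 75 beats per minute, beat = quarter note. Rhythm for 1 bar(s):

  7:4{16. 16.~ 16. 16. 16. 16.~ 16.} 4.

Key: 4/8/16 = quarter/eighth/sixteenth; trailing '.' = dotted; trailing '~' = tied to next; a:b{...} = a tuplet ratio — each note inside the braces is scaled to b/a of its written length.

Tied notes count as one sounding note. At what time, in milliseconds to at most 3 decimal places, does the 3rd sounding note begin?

1. 0.0ms @ 0 + 171.429ms (3/14)
2. 171.429ms @ 3/14 + 342.857ms (3/7)
3. 514.286ms @ 9/14 + 171.429ms (3/14)
4. 685.714ms @ 6/7 + 171.429ms (3/14)
5. 857.143ms @ 15/14 + 342.857ms (3/7)
6. 1200.0ms @ 3/2 + 1200.0ms (3/2)

note 3 onset = 9/14b = 514.286ms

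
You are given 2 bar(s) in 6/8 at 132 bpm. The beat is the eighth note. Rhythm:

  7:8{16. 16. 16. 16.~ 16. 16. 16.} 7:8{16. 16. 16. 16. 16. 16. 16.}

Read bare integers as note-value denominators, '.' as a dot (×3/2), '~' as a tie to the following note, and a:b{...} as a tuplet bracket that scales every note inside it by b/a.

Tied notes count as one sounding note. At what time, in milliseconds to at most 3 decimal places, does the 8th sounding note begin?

1. 0.0ms @ 0 + 389.61ms (6/7)
2. 389.61ms @ 6/7 + 389.61ms (6/7)
3. 779.221ms @ 12/7 + 389.61ms (6/7)
4. 1168.831ms @ 18/7 + 779.221ms (12/7)
5. 1948.052ms @ 30/7 + 389.61ms (6/7)
6. 2337.662ms @ 36/7 + 389.61ms (6/7)
7. 2727.273ms @ 6 + 389.61ms (6/7)
8. 3116.883ms @ 48/7 + 389.61ms (6/7)
9. 3506.494ms @ 54/7 + 389.61ms (6/7)
10. 3896.104ms @ 60/7 + 389.61ms (6/7)
11. 4285.714ms @ 66/7 + 389.61ms (6/7)
12. 4675.325ms @ 72/7 + 389.61ms (6/7)
13. 5064.935ms @ 78/7 + 389.61ms (6/7)

note 8 onset = 48/7b = 3116.883ms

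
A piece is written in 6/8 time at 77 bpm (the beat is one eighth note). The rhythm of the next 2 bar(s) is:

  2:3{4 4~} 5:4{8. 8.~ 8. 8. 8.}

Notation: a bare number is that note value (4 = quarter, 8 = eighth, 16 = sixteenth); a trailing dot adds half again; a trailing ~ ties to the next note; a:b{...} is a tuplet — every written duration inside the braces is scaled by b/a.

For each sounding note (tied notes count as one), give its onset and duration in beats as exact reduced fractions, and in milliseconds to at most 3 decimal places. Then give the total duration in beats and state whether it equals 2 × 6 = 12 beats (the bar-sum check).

1) 0.0ms=0b +2337.662ms=3b
2) 2337.662ms=3b +3272.727ms=21/5b
3) 5610.39ms=36/5b +1870.13ms=12/5b
4) 7480.519ms=48/5b +935.065ms=6/5b
5) 8415.584ms=54/5b +935.065ms=6/5b
Σ=12b of 12 (77bpm 6/8) — PASS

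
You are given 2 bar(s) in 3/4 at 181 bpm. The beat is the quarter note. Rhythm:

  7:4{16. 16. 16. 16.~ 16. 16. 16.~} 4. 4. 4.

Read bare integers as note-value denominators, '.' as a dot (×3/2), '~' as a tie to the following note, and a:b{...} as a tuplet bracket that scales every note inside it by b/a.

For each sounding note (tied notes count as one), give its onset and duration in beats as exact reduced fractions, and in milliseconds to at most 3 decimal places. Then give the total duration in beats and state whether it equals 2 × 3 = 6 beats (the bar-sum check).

1) 0.0ms=0b +71.034ms=3/14b
2) 71.034ms=3/14b +71.034ms=3/14b
3) 142.068ms=3/7b +71.034ms=3/14b
4) 213.102ms=9/14b +142.068ms=3/7b
5) 355.17ms=15/14b +71.034ms=3/14b
6) 426.204ms=9/7b +568.272ms=12/7b
7) 994.475ms=3b +497.238ms=3/2b
8) 1491.713ms=9/2b +497.238ms=3/2b
Σ=6b of 6 (181bpm 3/4) — PASS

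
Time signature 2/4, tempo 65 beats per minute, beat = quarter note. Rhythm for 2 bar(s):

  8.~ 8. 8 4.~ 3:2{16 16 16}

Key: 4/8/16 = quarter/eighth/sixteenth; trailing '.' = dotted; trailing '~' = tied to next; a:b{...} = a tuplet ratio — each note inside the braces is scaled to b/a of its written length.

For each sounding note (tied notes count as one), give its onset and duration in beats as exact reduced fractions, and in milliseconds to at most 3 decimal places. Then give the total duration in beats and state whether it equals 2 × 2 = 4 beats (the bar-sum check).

1) 0.0ms=0b +1384.615ms=3/2b
2) 1384.615ms=3/2b +461.538ms=1/2b
3) 1846.154ms=2b +1538.462ms=5/3b
4) 3384.615ms=11/3b +153.846ms=1/6b
5) 3538.462ms=23/6b +153.846ms=1/6b
Σ=4b of 4 (65bpm 2/4) — PASS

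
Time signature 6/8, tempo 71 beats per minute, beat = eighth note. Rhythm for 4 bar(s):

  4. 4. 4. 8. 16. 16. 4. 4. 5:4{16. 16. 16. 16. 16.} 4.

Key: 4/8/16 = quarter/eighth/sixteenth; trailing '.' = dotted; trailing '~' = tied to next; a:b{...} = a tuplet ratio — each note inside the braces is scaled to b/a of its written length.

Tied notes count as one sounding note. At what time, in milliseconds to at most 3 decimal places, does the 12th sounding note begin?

1. 0.0ms @ 0 + 2535.211ms (3)
2. 2535.211ms @ 3 + 2535.211ms (3)
3. 5070.423ms @ 6 + 2535.211ms (3)
4. 7605.634ms @ 9 + 1267.606ms (3/2)
5. 8873.239ms @ 21/2 + 633.803ms (3/4)
6. 9507.042ms @ 45/4 + 633.803ms (3/4)
7. 10140.845ms @ 12 + 2535.211ms (3)
8. 12676.056ms @ 15 + 2535.211ms (3)
9. 15211.268ms @ 18 + 507.042ms (3/5)
10. 15718.31ms @ 93/5 + 507.042ms (3/5)
11. 16225.352ms @ 96/5 + 507.042ms (3/5)
12. 16732.394ms @ 99/5 + 507.042ms (3/5)
13. 17239.437ms @ 102/5 + 507.042ms (3/5)
14. 17746.479ms @ 21 + 2535.211ms (3)

note 12 onset = 99/5b = 16732.394ms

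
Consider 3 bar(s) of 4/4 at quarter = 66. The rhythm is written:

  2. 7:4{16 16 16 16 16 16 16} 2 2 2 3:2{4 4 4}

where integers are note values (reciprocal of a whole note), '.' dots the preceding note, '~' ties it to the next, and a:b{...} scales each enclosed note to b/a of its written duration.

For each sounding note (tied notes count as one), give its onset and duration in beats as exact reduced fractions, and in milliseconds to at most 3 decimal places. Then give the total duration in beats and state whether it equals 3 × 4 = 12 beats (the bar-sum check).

1) 0.0ms=0b +2727.273ms=3b
2) 2727.273ms=3b +129.87ms=1/7b
3) 2857.143ms=22/7b +129.87ms=1/7b
4) 2987.013ms=23/7b +129.87ms=1/7b
5) 3116.883ms=24/7b +129.87ms=1/7b
6) 3246.753ms=25/7b +129.87ms=1/7b
7) 3376.623ms=26/7b +129.87ms=1/7b
8) 3506.494ms=27/7b +129.87ms=1/7b
9) 3636.364ms=4b +1818.182ms=2b
10) 5454.545ms=6b +1818.182ms=2b
11) 7272.727ms=8b +1818.182ms=2b
12) 9090.909ms=10b +606.061ms=2/3b
13) 9696.97ms=32/3b +606.061ms=2/3b
14) 10303.03ms=34/3b +606.061ms=2/3b
Σ=12b of 12 (66bpm 4/4) — PASS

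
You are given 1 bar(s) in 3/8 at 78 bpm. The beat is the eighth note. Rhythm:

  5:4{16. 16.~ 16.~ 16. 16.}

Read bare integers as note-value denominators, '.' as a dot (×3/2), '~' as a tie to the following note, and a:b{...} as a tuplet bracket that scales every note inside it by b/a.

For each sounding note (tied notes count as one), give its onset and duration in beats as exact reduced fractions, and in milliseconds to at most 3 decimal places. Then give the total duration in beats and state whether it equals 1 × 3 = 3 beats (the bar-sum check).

1) 0.0ms=0b +461.538ms=3/5b
2) 461.538ms=3/5b +1384.615ms=9/5b
3) 1846.154ms=12/5b +461.538ms=3/5b
Σ=3b of 3 (78bpm 3/8) — PASS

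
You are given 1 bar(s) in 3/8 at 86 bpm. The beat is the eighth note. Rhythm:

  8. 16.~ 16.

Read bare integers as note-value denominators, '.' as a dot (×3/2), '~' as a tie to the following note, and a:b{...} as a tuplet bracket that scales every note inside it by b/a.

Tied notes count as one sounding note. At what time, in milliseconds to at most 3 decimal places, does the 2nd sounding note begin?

1. 0.0ms @ 0 + 1046.512ms (3/2)
2. 1046.512ms @ 3/2 + 1046.512ms (3/2)

note 2 onset = 3/2b = 1046.512ms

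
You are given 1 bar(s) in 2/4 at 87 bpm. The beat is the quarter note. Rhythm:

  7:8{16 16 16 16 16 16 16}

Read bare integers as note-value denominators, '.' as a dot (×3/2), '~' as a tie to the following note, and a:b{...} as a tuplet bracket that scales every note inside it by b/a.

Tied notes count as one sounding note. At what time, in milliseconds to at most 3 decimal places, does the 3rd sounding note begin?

note 3 onset = 4/7b = 394.089ms

1. 0.0ms @ 0 + 197.044ms (2/7)
2. 197.044ms @ 2/7 + 197.044ms (2/7)
3. 394.089ms @ 4/7 + 197.044ms (2/7)
4. 591.133ms @ 6/7 + 197.044ms (2/7)
5. 788.177ms @ 8/7 + 197.044ms (2/7)
6. 985.222ms @ 10/7 + 197.044ms (2/7)
7. 1182.266ms @ 12/7 + 197.044ms (2/7)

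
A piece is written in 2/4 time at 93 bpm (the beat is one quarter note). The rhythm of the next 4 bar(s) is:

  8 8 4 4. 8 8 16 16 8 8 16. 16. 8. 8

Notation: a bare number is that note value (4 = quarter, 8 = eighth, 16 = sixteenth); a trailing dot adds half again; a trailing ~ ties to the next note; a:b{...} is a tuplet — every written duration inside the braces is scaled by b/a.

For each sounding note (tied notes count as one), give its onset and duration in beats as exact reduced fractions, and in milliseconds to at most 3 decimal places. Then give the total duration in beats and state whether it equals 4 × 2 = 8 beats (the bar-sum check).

1) 0.0ms=0b +322.581ms=1/2b
2) 322.581ms=1/2b +322.581ms=1/2b
3) 645.161ms=1b +645.161ms=1b
4) 1290.323ms=2b +967.742ms=3/2b
5) 2258.065ms=7/2b +322.581ms=1/2b
6) 2580.645ms=4b +322.581ms=1/2b
7) 2903.226ms=9/2b +161.29ms=1/4b
8) 3064.516ms=19/4b +161.29ms=1/4b
9) 3225.806ms=5b +322.581ms=1/2b
10) 3548.387ms=11/2b +322.581ms=1/2b
11) 3870.968ms=6b +241.935ms=3/8b
12) 4112.903ms=51/8b +241.935ms=3/8b
13) 4354.839ms=27/4b +483.871ms=3/4b
14) 4838.71ms=15/2b +322.581ms=1/2b
Σ=8b of 8 (93bpm 2/4) — PASS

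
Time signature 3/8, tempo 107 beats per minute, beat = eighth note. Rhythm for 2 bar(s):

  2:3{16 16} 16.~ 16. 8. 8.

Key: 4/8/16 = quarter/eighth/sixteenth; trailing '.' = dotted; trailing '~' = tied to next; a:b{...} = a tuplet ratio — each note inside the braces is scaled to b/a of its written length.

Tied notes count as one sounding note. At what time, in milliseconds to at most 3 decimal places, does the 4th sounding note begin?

1. 0.0ms @ 0 + 420.561ms (3/4)
2. 420.561ms @ 3/4 + 420.561ms (3/4)
3. 841.121ms @ 3/2 + 841.121ms (3/2)
4. 1682.243ms @ 3 + 841.121ms (3/2)
5. 2523.364ms @ 9/2 + 841.121ms (3/2)

note 4 onset = 3b = 1682.243ms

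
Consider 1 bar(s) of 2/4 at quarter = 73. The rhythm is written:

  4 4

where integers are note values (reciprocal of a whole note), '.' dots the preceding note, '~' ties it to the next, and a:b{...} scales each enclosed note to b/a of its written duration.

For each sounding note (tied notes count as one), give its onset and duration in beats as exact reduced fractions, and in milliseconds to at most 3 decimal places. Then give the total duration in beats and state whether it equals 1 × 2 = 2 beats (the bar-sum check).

1) 0.0ms=0b +821.918ms=1b
2) 821.918ms=1b +821.918ms=1b
Σ=2b of 2 (73bpm 2/4) — PASS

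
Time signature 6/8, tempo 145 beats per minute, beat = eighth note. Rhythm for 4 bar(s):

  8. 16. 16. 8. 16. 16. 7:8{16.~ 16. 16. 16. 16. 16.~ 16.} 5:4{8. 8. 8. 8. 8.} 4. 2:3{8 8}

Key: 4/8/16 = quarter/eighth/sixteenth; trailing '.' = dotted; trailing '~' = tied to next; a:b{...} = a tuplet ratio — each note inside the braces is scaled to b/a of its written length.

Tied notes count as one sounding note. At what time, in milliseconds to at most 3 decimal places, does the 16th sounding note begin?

note 16 onset = 84/5b = 6951.724ms

1. 0.0ms @ 0 + 620.69ms (3/2)
2. 620.69ms @ 3/2 + 310.345ms (3/4)
3. 931.034ms @ 9/4 + 310.345ms (3/4)
4. 1241.379ms @ 3 + 620.69ms (3/2)
5. 1862.069ms @ 9/2 + 310.345ms (3/4)
6. 2172.414ms @ 21/4 + 310.345ms (3/4)
7. 2482.759ms @ 6 + 709.36ms (12/7)
8. 3192.118ms @ 54/7 + 354.68ms (6/7)
9. 3546.798ms @ 60/7 + 354.68ms (6/7)
10. 3901.478ms @ 66/7 + 354.68ms (6/7)
11. 4256.158ms @ 72/7 + 709.36ms (12/7)
12. 4965.517ms @ 12 + 496.552ms (6/5)
13. 5462.069ms @ 66/5 + 496.552ms (6/5)
14. 5958.621ms @ 72/5 + 496.552ms (6/5)
15. 6455.172ms @ 78/5 + 496.552ms (6/5)
16. 6951.724ms @ 84/5 + 496.552ms (6/5)
17. 7448.276ms @ 18 + 1241.379ms (3)
18. 8689.655ms @ 21 + 620.69ms (3/2)
19. 9310.345ms @ 45/2 + 620.69ms (3/2)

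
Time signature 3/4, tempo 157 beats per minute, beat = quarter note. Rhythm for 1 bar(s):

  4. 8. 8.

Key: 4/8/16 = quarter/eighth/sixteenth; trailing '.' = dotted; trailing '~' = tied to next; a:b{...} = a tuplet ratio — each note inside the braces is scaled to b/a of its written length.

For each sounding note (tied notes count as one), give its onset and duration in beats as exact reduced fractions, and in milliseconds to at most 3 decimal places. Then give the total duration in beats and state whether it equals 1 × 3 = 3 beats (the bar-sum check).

1) 0.0ms=0b +573.248ms=3/2b
2) 573.248ms=3/2b +286.624ms=3/4b
3) 859.873ms=9/4b +286.624ms=3/4b
Σ=3b of 3 (157bpm 3/4) — PASS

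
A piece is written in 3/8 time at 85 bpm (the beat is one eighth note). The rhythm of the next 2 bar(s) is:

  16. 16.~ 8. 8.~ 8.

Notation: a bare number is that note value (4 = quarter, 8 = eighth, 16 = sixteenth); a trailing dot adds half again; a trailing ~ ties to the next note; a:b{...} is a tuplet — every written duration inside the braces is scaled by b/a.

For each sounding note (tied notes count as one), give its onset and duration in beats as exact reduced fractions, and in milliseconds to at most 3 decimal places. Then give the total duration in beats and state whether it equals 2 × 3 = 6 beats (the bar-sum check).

1) 0.0ms=0b +529.412ms=3/4b
2) 529.412ms=3/4b +1588.235ms=9/4b
3) 2117.647ms=3b +2117.647ms=3b
Σ=6b of 6 (85bpm 3/8) — PASS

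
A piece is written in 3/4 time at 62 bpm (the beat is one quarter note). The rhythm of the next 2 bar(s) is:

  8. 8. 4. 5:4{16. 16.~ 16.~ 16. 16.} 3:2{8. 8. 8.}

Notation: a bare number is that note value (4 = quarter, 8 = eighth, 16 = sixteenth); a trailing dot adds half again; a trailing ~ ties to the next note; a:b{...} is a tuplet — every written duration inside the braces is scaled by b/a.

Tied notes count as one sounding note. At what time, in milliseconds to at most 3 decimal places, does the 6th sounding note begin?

1. 0.0ms @ 0 + 725.806ms (3/4)
2. 725.806ms @ 3/4 + 725.806ms (3/4)
3. 1451.613ms @ 3/2 + 1451.613ms (3/2)
4. 2903.226ms @ 3 + 290.323ms (3/10)
5. 3193.548ms @ 33/10 + 870.968ms (9/10)
6. 4064.516ms @ 21/5 + 290.323ms (3/10)
7. 4354.839ms @ 9/2 + 483.871ms (1/2)
8. 4838.71ms @ 5 + 483.871ms (1/2)
9. 5322.581ms @ 11/2 + 483.871ms (1/2)

note 6 onset = 21/5b = 4064.516ms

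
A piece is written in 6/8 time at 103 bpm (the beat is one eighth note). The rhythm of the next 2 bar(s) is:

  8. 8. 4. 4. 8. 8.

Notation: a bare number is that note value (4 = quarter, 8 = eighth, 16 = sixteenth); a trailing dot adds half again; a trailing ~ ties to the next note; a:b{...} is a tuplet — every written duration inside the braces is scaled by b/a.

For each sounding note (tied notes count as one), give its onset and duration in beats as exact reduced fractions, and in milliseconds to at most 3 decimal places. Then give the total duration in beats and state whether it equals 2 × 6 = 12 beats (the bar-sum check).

1) 0.0ms=0b +873.786ms=3/2b
2) 873.786ms=3/2b +873.786ms=3/2b
3) 1747.573ms=3b +1747.573ms=3b
4) 3495.146ms=6b +1747.573ms=3b
5) 5242.718ms=9b +873.786ms=3/2b
6) 6116.505ms=21/2b +873.786ms=3/2b
Σ=12b of 12 (103bpm 6/8) — PASS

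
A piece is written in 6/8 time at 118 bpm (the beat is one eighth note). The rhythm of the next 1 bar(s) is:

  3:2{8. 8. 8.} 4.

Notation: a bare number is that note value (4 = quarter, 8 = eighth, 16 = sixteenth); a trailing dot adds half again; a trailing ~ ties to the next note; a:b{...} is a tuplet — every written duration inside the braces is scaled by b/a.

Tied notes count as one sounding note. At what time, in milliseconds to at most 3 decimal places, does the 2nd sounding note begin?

note 2 onset = 1b = 508.475ms

1. 0.0ms @ 0 + 508.475ms (1)
2. 508.475ms @ 1 + 508.475ms (1)
3. 1016.949ms @ 2 + 508.475ms (1)
4. 1525.424ms @ 3 + 1525.424ms (3)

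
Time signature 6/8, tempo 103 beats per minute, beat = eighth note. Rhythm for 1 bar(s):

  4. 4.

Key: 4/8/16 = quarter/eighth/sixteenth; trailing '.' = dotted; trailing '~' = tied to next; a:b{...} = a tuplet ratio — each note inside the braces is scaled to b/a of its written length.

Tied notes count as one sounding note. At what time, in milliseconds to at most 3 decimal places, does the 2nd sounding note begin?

1. 0.0ms @ 0 + 1747.573ms (3)
2. 1747.573ms @ 3 + 1747.573ms (3)

note 2 onset = 3b = 1747.573ms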